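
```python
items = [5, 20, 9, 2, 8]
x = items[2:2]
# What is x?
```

items has length 5. The slice items[2:2] resolves to an empty index range, so the result is [].

[]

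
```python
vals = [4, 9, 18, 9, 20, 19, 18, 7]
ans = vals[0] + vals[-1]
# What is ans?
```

vals has length 8. vals[0] = 4.
vals has length 8. Negative index -1 maps to positive index 8 + (-1) = 7. vals[7] = 7.
Sum: 4 + 7 = 11.

11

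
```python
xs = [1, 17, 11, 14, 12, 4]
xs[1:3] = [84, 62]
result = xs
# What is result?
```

xs starts as [1, 17, 11, 14, 12, 4] (length 6). The slice xs[1:3] covers indices [1, 2] with values [17, 11]. Replacing that slice with [84, 62] (same length) produces [1, 84, 62, 14, 12, 4].

[1, 84, 62, 14, 12, 4]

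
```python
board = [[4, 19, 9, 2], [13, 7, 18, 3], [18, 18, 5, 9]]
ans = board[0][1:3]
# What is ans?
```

board[0] = [4, 19, 9, 2]. board[0] has length 4. The slice board[0][1:3] selects indices [1, 2] (1->19, 2->9), giving [19, 9].

[19, 9]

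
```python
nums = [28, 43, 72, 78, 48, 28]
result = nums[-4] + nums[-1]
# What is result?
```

nums has length 6. Negative index -4 maps to positive index 6 + (-4) = 2. nums[2] = 72.
nums has length 6. Negative index -1 maps to positive index 6 + (-1) = 5. nums[5] = 28.
Sum: 72 + 28 = 100.

100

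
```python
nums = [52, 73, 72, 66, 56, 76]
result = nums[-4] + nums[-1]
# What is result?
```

nums has length 6. Negative index -4 maps to positive index 6 + (-4) = 2. nums[2] = 72.
nums has length 6. Negative index -1 maps to positive index 6 + (-1) = 5. nums[5] = 76.
Sum: 72 + 76 = 148.

148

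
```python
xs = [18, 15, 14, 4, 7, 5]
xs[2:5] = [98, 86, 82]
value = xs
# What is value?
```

xs starts as [18, 15, 14, 4, 7, 5] (length 6). The slice xs[2:5] covers indices [2, 3, 4] with values [14, 4, 7]. Replacing that slice with [98, 86, 82] (same length) produces [18, 15, 98, 86, 82, 5].

[18, 15, 98, 86, 82, 5]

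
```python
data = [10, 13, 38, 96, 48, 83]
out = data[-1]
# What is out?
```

data has length 6. Negative index -1 maps to positive index 6 + (-1) = 5. data[5] = 83.

83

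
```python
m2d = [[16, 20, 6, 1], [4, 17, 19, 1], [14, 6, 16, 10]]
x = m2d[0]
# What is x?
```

m2d has 3 rows. Row 0 is [16, 20, 6, 1].

[16, 20, 6, 1]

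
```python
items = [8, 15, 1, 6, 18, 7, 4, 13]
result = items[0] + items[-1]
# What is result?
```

items has length 8. items[0] = 8.
items has length 8. Negative index -1 maps to positive index 8 + (-1) = 7. items[7] = 13.
Sum: 8 + 13 = 21.

21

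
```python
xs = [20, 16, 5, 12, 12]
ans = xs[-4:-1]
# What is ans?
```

xs has length 5. The slice xs[-4:-1] selects indices [1, 2, 3] (1->16, 2->5, 3->12), giving [16, 5, 12].

[16, 5, 12]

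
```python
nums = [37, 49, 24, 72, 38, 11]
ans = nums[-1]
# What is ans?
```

nums has length 6. Negative index -1 maps to positive index 6 + (-1) = 5. nums[5] = 11.

11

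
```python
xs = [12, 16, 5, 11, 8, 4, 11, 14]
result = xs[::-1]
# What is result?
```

xs has length 8. The slice xs[::-1] selects indices [7, 6, 5, 4, 3, 2, 1, 0] (7->14, 6->11, 5->4, 4->8, 3->11, 2->5, 1->16, 0->12), giving [14, 11, 4, 8, 11, 5, 16, 12].

[14, 11, 4, 8, 11, 5, 16, 12]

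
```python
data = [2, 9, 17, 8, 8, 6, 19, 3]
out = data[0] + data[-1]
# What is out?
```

data has length 8. data[0] = 2.
data has length 8. Negative index -1 maps to positive index 8 + (-1) = 7. data[7] = 3.
Sum: 2 + 3 = 5.

5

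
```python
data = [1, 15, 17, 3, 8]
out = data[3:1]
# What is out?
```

data has length 5. The slice data[3:1] resolves to an empty index range, so the result is [].

[]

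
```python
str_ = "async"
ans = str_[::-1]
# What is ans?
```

str_ has length 5. The slice str_[::-1] selects indices [4, 3, 2, 1, 0] (4->'c', 3->'n', 2->'y', 1->'s', 0->'a'), giving 'cnysa'.

'cnysa'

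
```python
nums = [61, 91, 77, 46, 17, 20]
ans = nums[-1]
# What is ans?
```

nums has length 6. Negative index -1 maps to positive index 6 + (-1) = 5. nums[5] = 20.

20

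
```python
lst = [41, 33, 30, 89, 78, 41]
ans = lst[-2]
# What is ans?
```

lst has length 6. Negative index -2 maps to positive index 6 + (-2) = 4. lst[4] = 78.

78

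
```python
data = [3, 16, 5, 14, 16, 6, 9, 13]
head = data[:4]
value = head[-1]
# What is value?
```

data has length 8. The slice data[:4] selects indices [0, 1, 2, 3] (0->3, 1->16, 2->5, 3->14), giving [3, 16, 5, 14]. So head = [3, 16, 5, 14]. Then head[-1] = 14.

14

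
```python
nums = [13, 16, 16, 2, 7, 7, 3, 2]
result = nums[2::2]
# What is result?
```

nums has length 8. The slice nums[2::2] selects indices [2, 4, 6] (2->16, 4->7, 6->3), giving [16, 7, 3].

[16, 7, 3]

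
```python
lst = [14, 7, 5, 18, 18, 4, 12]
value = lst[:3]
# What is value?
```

lst has length 7. The slice lst[:3] selects indices [0, 1, 2] (0->14, 1->7, 2->5), giving [14, 7, 5].

[14, 7, 5]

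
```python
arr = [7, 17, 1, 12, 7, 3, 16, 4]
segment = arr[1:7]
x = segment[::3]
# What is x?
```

arr has length 8. The slice arr[1:7] selects indices [1, 2, 3, 4, 5, 6] (1->17, 2->1, 3->12, 4->7, 5->3, 6->16), giving [17, 1, 12, 7, 3, 16]. So segment = [17, 1, 12, 7, 3, 16]. segment has length 6. The slice segment[::3] selects indices [0, 3] (0->17, 3->7), giving [17, 7].

[17, 7]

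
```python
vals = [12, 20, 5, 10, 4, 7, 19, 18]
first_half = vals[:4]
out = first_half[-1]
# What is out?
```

vals has length 8. The slice vals[:4] selects indices [0, 1, 2, 3] (0->12, 1->20, 2->5, 3->10), giving [12, 20, 5, 10]. So first_half = [12, 20, 5, 10]. Then first_half[-1] = 10.

10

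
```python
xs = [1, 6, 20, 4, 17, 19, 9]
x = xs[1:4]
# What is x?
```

xs has length 7. The slice xs[1:4] selects indices [1, 2, 3] (1->6, 2->20, 3->4), giving [6, 20, 4].

[6, 20, 4]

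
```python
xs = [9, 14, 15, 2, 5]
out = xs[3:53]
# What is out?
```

xs has length 5. The slice xs[3:53] selects indices [3, 4] (3->2, 4->5), giving [2, 5].

[2, 5]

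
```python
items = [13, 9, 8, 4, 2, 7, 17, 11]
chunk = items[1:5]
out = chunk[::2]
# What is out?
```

items has length 8. The slice items[1:5] selects indices [1, 2, 3, 4] (1->9, 2->8, 3->4, 4->2), giving [9, 8, 4, 2]. So chunk = [9, 8, 4, 2]. chunk has length 4. The slice chunk[::2] selects indices [0, 2] (0->9, 2->4), giving [9, 4].

[9, 4]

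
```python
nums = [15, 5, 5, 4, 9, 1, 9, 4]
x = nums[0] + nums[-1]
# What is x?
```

nums has length 8. nums[0] = 15.
nums has length 8. Negative index -1 maps to positive index 8 + (-1) = 7. nums[7] = 4.
Sum: 15 + 4 = 19.

19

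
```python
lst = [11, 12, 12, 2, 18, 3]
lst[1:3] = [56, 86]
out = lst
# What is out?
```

lst starts as [11, 12, 12, 2, 18, 3] (length 6). The slice lst[1:3] covers indices [1, 2] with values [12, 12]. Replacing that slice with [56, 86] (same length) produces [11, 56, 86, 2, 18, 3].

[11, 56, 86, 2, 18, 3]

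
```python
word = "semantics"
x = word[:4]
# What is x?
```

word has length 9. The slice word[:4] selects indices [0, 1, 2, 3] (0->'s', 1->'e', 2->'m', 3->'a'), giving 'sema'.

'sema'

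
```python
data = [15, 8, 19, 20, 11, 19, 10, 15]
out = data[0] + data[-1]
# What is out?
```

data has length 8. data[0] = 15.
data has length 8. Negative index -1 maps to positive index 8 + (-1) = 7. data[7] = 15.
Sum: 15 + 15 = 30.

30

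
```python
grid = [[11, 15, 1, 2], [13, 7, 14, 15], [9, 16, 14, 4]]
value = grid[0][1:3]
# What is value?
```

grid[0] = [11, 15, 1, 2]. grid[0] has length 4. The slice grid[0][1:3] selects indices [1, 2] (1->15, 2->1), giving [15, 1].

[15, 1]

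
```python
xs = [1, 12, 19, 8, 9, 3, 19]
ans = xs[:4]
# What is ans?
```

xs has length 7. The slice xs[:4] selects indices [0, 1, 2, 3] (0->1, 1->12, 2->19, 3->8), giving [1, 12, 19, 8].

[1, 12, 19, 8]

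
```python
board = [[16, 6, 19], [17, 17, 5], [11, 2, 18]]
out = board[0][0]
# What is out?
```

board[0] = [16, 6, 19]. Taking column 0 of that row yields 16.

16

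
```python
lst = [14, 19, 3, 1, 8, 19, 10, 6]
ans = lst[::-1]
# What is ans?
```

lst has length 8. The slice lst[::-1] selects indices [7, 6, 5, 4, 3, 2, 1, 0] (7->6, 6->10, 5->19, 4->8, 3->1, 2->3, 1->19, 0->14), giving [6, 10, 19, 8, 1, 3, 19, 14].

[6, 10, 19, 8, 1, 3, 19, 14]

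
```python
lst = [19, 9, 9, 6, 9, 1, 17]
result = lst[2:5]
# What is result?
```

lst has length 7. The slice lst[2:5] selects indices [2, 3, 4] (2->9, 3->6, 4->9), giving [9, 6, 9].

[9, 6, 9]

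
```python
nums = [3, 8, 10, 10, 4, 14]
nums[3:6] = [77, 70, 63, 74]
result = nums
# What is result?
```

nums starts as [3, 8, 10, 10, 4, 14] (length 6). The slice nums[3:6] covers indices [3, 4, 5] with values [10, 4, 14]. Replacing that slice with [77, 70, 63, 74] (different length) produces [3, 8, 10, 77, 70, 63, 74].

[3, 8, 10, 77, 70, 63, 74]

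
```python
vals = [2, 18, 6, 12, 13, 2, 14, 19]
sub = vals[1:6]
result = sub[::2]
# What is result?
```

vals has length 8. The slice vals[1:6] selects indices [1, 2, 3, 4, 5] (1->18, 2->6, 3->12, 4->13, 5->2), giving [18, 6, 12, 13, 2]. So sub = [18, 6, 12, 13, 2]. sub has length 5. The slice sub[::2] selects indices [0, 2, 4] (0->18, 2->12, 4->2), giving [18, 12, 2].

[18, 12, 2]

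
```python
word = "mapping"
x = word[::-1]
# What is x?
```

word has length 7. The slice word[::-1] selects indices [6, 5, 4, 3, 2, 1, 0] (6->'g', 5->'n', 4->'i', 3->'p', 2->'p', 1->'a', 0->'m'), giving 'gnippam'.

'gnippam'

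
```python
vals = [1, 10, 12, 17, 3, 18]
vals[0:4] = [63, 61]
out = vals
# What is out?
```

vals starts as [1, 10, 12, 17, 3, 18] (length 6). The slice vals[0:4] covers indices [0, 1, 2, 3] with values [1, 10, 12, 17]. Replacing that slice with [63, 61] (different length) produces [63, 61, 3, 18].

[63, 61, 3, 18]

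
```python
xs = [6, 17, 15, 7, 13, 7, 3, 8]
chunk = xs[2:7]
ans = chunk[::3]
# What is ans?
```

xs has length 8. The slice xs[2:7] selects indices [2, 3, 4, 5, 6] (2->15, 3->7, 4->13, 5->7, 6->3), giving [15, 7, 13, 7, 3]. So chunk = [15, 7, 13, 7, 3]. chunk has length 5. The slice chunk[::3] selects indices [0, 3] (0->15, 3->7), giving [15, 7].

[15, 7]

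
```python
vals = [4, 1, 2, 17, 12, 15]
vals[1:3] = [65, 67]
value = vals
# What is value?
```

vals starts as [4, 1, 2, 17, 12, 15] (length 6). The slice vals[1:3] covers indices [1, 2] with values [1, 2]. Replacing that slice with [65, 67] (same length) produces [4, 65, 67, 17, 12, 15].

[4, 65, 67, 17, 12, 15]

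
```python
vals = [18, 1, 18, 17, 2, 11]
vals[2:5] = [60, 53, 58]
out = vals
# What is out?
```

vals starts as [18, 1, 18, 17, 2, 11] (length 6). The slice vals[2:5] covers indices [2, 3, 4] with values [18, 17, 2]. Replacing that slice with [60, 53, 58] (same length) produces [18, 1, 60, 53, 58, 11].

[18, 1, 60, 53, 58, 11]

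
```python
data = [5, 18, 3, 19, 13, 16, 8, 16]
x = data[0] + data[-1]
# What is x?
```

data has length 8. data[0] = 5.
data has length 8. Negative index -1 maps to positive index 8 + (-1) = 7. data[7] = 16.
Sum: 5 + 16 = 21.

21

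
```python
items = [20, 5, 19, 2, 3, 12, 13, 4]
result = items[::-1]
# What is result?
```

items has length 8. The slice items[::-1] selects indices [7, 6, 5, 4, 3, 2, 1, 0] (7->4, 6->13, 5->12, 4->3, 3->2, 2->19, 1->5, 0->20), giving [4, 13, 12, 3, 2, 19, 5, 20].

[4, 13, 12, 3, 2, 19, 5, 20]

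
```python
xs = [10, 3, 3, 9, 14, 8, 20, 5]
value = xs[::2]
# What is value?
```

xs has length 8. The slice xs[::2] selects indices [0, 2, 4, 6] (0->10, 2->3, 4->14, 6->20), giving [10, 3, 14, 20].

[10, 3, 14, 20]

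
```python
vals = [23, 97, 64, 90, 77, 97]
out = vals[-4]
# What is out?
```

vals has length 6. Negative index -4 maps to positive index 6 + (-4) = 2. vals[2] = 64.

64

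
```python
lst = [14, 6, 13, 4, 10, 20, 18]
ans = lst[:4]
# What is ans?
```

lst has length 7. The slice lst[:4] selects indices [0, 1, 2, 3] (0->14, 1->6, 2->13, 3->4), giving [14, 6, 13, 4].

[14, 6, 13, 4]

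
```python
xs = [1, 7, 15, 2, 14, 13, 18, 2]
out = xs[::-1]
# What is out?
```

xs has length 8. The slice xs[::-1] selects indices [7, 6, 5, 4, 3, 2, 1, 0] (7->2, 6->18, 5->13, 4->14, 3->2, 2->15, 1->7, 0->1), giving [2, 18, 13, 14, 2, 15, 7, 1].

[2, 18, 13, 14, 2, 15, 7, 1]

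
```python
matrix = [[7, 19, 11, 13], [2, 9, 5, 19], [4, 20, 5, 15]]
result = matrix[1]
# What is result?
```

matrix has 3 rows. Row 1 is [2, 9, 5, 19].

[2, 9, 5, 19]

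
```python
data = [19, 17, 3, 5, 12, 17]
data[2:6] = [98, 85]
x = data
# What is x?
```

data starts as [19, 17, 3, 5, 12, 17] (length 6). The slice data[2:6] covers indices [2, 3, 4, 5] with values [3, 5, 12, 17]. Replacing that slice with [98, 85] (different length) produces [19, 17, 98, 85].

[19, 17, 98, 85]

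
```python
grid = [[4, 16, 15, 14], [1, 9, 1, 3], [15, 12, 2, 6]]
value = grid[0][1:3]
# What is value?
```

grid[0] = [4, 16, 15, 14]. grid[0] has length 4. The slice grid[0][1:3] selects indices [1, 2] (1->16, 2->15), giving [16, 15].

[16, 15]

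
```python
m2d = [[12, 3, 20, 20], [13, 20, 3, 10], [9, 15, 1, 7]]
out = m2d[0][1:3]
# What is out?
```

m2d[0] = [12, 3, 20, 20]. m2d[0] has length 4. The slice m2d[0][1:3] selects indices [1, 2] (1->3, 2->20), giving [3, 20].

[3, 20]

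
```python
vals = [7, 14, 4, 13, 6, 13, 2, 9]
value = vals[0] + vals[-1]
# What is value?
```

vals has length 8. vals[0] = 7.
vals has length 8. Negative index -1 maps to positive index 8 + (-1) = 7. vals[7] = 9.
Sum: 7 + 9 = 16.

16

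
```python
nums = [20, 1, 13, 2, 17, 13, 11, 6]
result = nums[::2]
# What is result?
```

nums has length 8. The slice nums[::2] selects indices [0, 2, 4, 6] (0->20, 2->13, 4->17, 6->11), giving [20, 13, 17, 11].

[20, 13, 17, 11]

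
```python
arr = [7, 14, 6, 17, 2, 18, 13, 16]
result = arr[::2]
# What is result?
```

arr has length 8. The slice arr[::2] selects indices [0, 2, 4, 6] (0->7, 2->6, 4->2, 6->13), giving [7, 6, 2, 13].

[7, 6, 2, 13]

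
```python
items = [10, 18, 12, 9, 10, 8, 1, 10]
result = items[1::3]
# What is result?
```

items has length 8. The slice items[1::3] selects indices [1, 4, 7] (1->18, 4->10, 7->10), giving [18, 10, 10].

[18, 10, 10]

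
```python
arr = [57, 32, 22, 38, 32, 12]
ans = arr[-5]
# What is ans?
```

arr has length 6. Negative index -5 maps to positive index 6 + (-5) = 1. arr[1] = 32.

32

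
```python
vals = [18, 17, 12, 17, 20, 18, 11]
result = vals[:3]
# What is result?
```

vals has length 7. The slice vals[:3] selects indices [0, 1, 2] (0->18, 1->17, 2->12), giving [18, 17, 12].

[18, 17, 12]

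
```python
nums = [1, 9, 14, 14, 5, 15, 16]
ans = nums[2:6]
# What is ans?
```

nums has length 7. The slice nums[2:6] selects indices [2, 3, 4, 5] (2->14, 3->14, 4->5, 5->15), giving [14, 14, 5, 15].

[14, 14, 5, 15]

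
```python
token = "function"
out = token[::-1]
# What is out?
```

token has length 8. The slice token[::-1] selects indices [7, 6, 5, 4, 3, 2, 1, 0] (7->'n', 6->'o', 5->'i', 4->'t', 3->'c', 2->'n', 1->'u', 0->'f'), giving 'noitcnuf'.

'noitcnuf'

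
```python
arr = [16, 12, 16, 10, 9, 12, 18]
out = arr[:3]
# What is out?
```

arr has length 7. The slice arr[:3] selects indices [0, 1, 2] (0->16, 1->12, 2->16), giving [16, 12, 16].

[16, 12, 16]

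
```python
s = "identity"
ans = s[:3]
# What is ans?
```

s has length 8. The slice s[:3] selects indices [0, 1, 2] (0->'i', 1->'d', 2->'e'), giving 'ide'.

'ide'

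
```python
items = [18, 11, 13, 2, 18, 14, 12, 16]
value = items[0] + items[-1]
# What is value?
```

items has length 8. items[0] = 18.
items has length 8. Negative index -1 maps to positive index 8 + (-1) = 7. items[7] = 16.
Sum: 18 + 16 = 34.

34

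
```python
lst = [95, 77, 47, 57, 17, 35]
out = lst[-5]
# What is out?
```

lst has length 6. Negative index -5 maps to positive index 6 + (-5) = 1. lst[1] = 77.

77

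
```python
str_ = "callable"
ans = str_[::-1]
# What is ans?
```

str_ has length 8. The slice str_[::-1] selects indices [7, 6, 5, 4, 3, 2, 1, 0] (7->'e', 6->'l', 5->'b', 4->'a', 3->'l', 2->'l', 1->'a', 0->'c'), giving 'elballac'.

'elballac'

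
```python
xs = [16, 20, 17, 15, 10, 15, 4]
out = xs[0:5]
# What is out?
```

xs has length 7. The slice xs[0:5] selects indices [0, 1, 2, 3, 4] (0->16, 1->20, 2->17, 3->15, 4->10), giving [16, 20, 17, 15, 10].

[16, 20, 17, 15, 10]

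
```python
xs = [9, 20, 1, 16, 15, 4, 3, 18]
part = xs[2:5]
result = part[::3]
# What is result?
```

xs has length 8. The slice xs[2:5] selects indices [2, 3, 4] (2->1, 3->16, 4->15), giving [1, 16, 15]. So part = [1, 16, 15]. part has length 3. The slice part[::3] selects indices [0] (0->1), giving [1].

[1]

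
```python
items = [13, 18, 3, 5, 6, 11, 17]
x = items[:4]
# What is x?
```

items has length 7. The slice items[:4] selects indices [0, 1, 2, 3] (0->13, 1->18, 2->3, 3->5), giving [13, 18, 3, 5].

[13, 18, 3, 5]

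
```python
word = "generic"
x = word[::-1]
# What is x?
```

word has length 7. The slice word[::-1] selects indices [6, 5, 4, 3, 2, 1, 0] (6->'c', 5->'i', 4->'r', 3->'e', 2->'n', 1->'e', 0->'g'), giving 'cireneg'.

'cireneg'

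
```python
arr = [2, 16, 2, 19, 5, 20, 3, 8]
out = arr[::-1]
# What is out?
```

arr has length 8. The slice arr[::-1] selects indices [7, 6, 5, 4, 3, 2, 1, 0] (7->8, 6->3, 5->20, 4->5, 3->19, 2->2, 1->16, 0->2), giving [8, 3, 20, 5, 19, 2, 16, 2].

[8, 3, 20, 5, 19, 2, 16, 2]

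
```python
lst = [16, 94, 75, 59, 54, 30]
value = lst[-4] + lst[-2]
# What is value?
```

lst has length 6. Negative index -4 maps to positive index 6 + (-4) = 2. lst[2] = 75.
lst has length 6. Negative index -2 maps to positive index 6 + (-2) = 4. lst[4] = 54.
Sum: 75 + 54 = 129.

129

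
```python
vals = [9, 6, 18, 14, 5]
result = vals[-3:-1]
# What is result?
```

vals has length 5. The slice vals[-3:-1] selects indices [2, 3] (2->18, 3->14), giving [18, 14].

[18, 14]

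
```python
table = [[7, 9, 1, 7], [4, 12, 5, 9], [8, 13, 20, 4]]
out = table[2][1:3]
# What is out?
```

table[2] = [8, 13, 20, 4]. table[2] has length 4. The slice table[2][1:3] selects indices [1, 2] (1->13, 2->20), giving [13, 20].

[13, 20]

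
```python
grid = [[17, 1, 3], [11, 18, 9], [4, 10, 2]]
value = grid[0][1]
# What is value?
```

grid[0] = [17, 1, 3]. Taking column 1 of that row yields 1.

1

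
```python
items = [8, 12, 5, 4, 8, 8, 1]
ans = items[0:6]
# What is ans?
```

items has length 7. The slice items[0:6] selects indices [0, 1, 2, 3, 4, 5] (0->8, 1->12, 2->5, 3->4, 4->8, 5->8), giving [8, 12, 5, 4, 8, 8].

[8, 12, 5, 4, 8, 8]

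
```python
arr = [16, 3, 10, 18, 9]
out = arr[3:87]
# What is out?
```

arr has length 5. The slice arr[3:87] selects indices [3, 4] (3->18, 4->9), giving [18, 9].

[18, 9]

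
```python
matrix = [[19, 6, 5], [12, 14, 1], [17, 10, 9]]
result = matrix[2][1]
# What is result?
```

matrix[2] = [17, 10, 9]. Taking column 1 of that row yields 10.

10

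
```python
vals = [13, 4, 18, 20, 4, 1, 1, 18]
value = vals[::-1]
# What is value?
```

vals has length 8. The slice vals[::-1] selects indices [7, 6, 5, 4, 3, 2, 1, 0] (7->18, 6->1, 5->1, 4->4, 3->20, 2->18, 1->4, 0->13), giving [18, 1, 1, 4, 20, 18, 4, 13].

[18, 1, 1, 4, 20, 18, 4, 13]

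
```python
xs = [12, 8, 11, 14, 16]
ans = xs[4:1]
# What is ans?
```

xs has length 5. The slice xs[4:1] resolves to an empty index range, so the result is [].

[]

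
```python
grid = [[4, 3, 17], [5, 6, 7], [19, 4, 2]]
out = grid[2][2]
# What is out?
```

grid[2] = [19, 4, 2]. Taking column 2 of that row yields 2.

2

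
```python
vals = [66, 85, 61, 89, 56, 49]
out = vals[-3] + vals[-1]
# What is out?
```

vals has length 6. Negative index -3 maps to positive index 6 + (-3) = 3. vals[3] = 89.
vals has length 6. Negative index -1 maps to positive index 6 + (-1) = 5. vals[5] = 49.
Sum: 89 + 49 = 138.

138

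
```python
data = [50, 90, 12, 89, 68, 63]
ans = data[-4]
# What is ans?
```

data has length 6. Negative index -4 maps to positive index 6 + (-4) = 2. data[2] = 12.

12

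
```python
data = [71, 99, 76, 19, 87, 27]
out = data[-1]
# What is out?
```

data has length 6. Negative index -1 maps to positive index 6 + (-1) = 5. data[5] = 27.

27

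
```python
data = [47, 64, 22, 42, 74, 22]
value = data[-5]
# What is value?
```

data has length 6. Negative index -5 maps to positive index 6 + (-5) = 1. data[1] = 64.

64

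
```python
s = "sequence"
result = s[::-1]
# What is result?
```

s has length 8. The slice s[::-1] selects indices [7, 6, 5, 4, 3, 2, 1, 0] (7->'e', 6->'c', 5->'n', 4->'e', 3->'u', 2->'q', 1->'e', 0->'s'), giving 'ecneuqes'.

'ecneuqes'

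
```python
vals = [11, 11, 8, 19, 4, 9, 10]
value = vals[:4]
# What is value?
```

vals has length 7. The slice vals[:4] selects indices [0, 1, 2, 3] (0->11, 1->11, 2->8, 3->19), giving [11, 11, 8, 19].

[11, 11, 8, 19]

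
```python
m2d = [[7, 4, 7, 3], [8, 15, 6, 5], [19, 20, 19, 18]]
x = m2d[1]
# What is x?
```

m2d has 3 rows. Row 1 is [8, 15, 6, 5].

[8, 15, 6, 5]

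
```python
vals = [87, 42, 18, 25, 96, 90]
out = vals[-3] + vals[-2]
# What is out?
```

vals has length 6. Negative index -3 maps to positive index 6 + (-3) = 3. vals[3] = 25.
vals has length 6. Negative index -2 maps to positive index 6 + (-2) = 4. vals[4] = 96.
Sum: 25 + 96 = 121.

121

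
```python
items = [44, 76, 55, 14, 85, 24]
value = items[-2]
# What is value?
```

items has length 6. Negative index -2 maps to positive index 6 + (-2) = 4. items[4] = 85.

85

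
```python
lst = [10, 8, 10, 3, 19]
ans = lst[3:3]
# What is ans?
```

lst has length 5. The slice lst[3:3] resolves to an empty index range, so the result is [].

[]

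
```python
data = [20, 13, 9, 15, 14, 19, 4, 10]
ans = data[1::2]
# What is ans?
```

data has length 8. The slice data[1::2] selects indices [1, 3, 5, 7] (1->13, 3->15, 5->19, 7->10), giving [13, 15, 19, 10].

[13, 15, 19, 10]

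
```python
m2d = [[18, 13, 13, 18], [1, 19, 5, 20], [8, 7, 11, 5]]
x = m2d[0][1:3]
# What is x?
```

m2d[0] = [18, 13, 13, 18]. m2d[0] has length 4. The slice m2d[0][1:3] selects indices [1, 2] (1->13, 2->13), giving [13, 13].

[13, 13]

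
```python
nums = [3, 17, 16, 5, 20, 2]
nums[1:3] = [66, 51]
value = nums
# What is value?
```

nums starts as [3, 17, 16, 5, 20, 2] (length 6). The slice nums[1:3] covers indices [1, 2] with values [17, 16]. Replacing that slice with [66, 51] (same length) produces [3, 66, 51, 5, 20, 2].

[3, 66, 51, 5, 20, 2]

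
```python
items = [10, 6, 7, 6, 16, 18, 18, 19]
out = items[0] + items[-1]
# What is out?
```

items has length 8. items[0] = 10.
items has length 8. Negative index -1 maps to positive index 8 + (-1) = 7. items[7] = 19.
Sum: 10 + 19 = 29.

29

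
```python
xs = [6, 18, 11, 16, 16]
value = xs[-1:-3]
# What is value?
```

xs has length 5. The slice xs[-1:-3] resolves to an empty index range, so the result is [].

[]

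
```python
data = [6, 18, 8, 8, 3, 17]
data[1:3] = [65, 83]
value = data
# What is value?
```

data starts as [6, 18, 8, 8, 3, 17] (length 6). The slice data[1:3] covers indices [1, 2] with values [18, 8]. Replacing that slice with [65, 83] (same length) produces [6, 65, 83, 8, 3, 17].

[6, 65, 83, 8, 3, 17]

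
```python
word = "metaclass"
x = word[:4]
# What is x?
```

word has length 9. The slice word[:4] selects indices [0, 1, 2, 3] (0->'m', 1->'e', 2->'t', 3->'a'), giving 'meta'.

'meta'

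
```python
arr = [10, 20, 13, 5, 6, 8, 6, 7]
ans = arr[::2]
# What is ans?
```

arr has length 8. The slice arr[::2] selects indices [0, 2, 4, 6] (0->10, 2->13, 4->6, 6->6), giving [10, 13, 6, 6].

[10, 13, 6, 6]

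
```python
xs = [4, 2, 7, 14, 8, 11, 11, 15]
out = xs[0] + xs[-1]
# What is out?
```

xs has length 8. xs[0] = 4.
xs has length 8. Negative index -1 maps to positive index 8 + (-1) = 7. xs[7] = 15.
Sum: 4 + 15 = 19.

19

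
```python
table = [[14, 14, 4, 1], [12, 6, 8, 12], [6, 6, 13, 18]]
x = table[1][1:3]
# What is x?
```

table[1] = [12, 6, 8, 12]. table[1] has length 4. The slice table[1][1:3] selects indices [1, 2] (1->6, 2->8), giving [6, 8].

[6, 8]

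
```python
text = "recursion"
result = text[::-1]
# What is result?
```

text has length 9. The slice text[::-1] selects indices [8, 7, 6, 5, 4, 3, 2, 1, 0] (8->'n', 7->'o', 6->'i', 5->'s', 4->'r', 3->'u', 2->'c', 1->'e', 0->'r'), giving 'noisrucer'.

'noisrucer'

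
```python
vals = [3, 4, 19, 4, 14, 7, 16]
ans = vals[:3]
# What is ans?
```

vals has length 7. The slice vals[:3] selects indices [0, 1, 2] (0->3, 1->4, 2->19), giving [3, 4, 19].

[3, 4, 19]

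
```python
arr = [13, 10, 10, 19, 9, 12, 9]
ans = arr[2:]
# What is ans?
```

arr has length 7. The slice arr[2:] selects indices [2, 3, 4, 5, 6] (2->10, 3->19, 4->9, 5->12, 6->9), giving [10, 19, 9, 12, 9].

[10, 19, 9, 12, 9]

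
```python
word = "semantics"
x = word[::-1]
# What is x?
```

word has length 9. The slice word[::-1] selects indices [8, 7, 6, 5, 4, 3, 2, 1, 0] (8->'s', 7->'c', 6->'i', 5->'t', 4->'n', 3->'a', 2->'m', 1->'e', 0->'s'), giving 'scitnames'.

'scitnames'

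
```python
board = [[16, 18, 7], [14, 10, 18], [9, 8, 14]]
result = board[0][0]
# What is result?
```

board[0] = [16, 18, 7]. Taking column 0 of that row yields 16.

16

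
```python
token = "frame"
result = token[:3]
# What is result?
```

token has length 5. The slice token[:3] selects indices [0, 1, 2] (0->'f', 1->'r', 2->'a'), giving 'fra'.

'fra'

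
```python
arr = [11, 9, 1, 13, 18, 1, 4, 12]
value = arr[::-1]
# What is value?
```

arr has length 8. The slice arr[::-1] selects indices [7, 6, 5, 4, 3, 2, 1, 0] (7->12, 6->4, 5->1, 4->18, 3->13, 2->1, 1->9, 0->11), giving [12, 4, 1, 18, 13, 1, 9, 11].

[12, 4, 1, 18, 13, 1, 9, 11]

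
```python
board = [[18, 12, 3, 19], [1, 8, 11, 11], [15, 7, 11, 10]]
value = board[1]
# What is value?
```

board has 3 rows. Row 1 is [1, 8, 11, 11].

[1, 8, 11, 11]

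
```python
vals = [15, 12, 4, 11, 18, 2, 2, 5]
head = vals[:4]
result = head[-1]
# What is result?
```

vals has length 8. The slice vals[:4] selects indices [0, 1, 2, 3] (0->15, 1->12, 2->4, 3->11), giving [15, 12, 4, 11]. So head = [15, 12, 4, 11]. Then head[-1] = 11.

11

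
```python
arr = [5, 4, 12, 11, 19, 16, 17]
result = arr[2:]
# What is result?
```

arr has length 7. The slice arr[2:] selects indices [2, 3, 4, 5, 6] (2->12, 3->11, 4->19, 5->16, 6->17), giving [12, 11, 19, 16, 17].

[12, 11, 19, 16, 17]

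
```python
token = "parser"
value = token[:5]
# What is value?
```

token has length 6. The slice token[:5] selects indices [0, 1, 2, 3, 4] (0->'p', 1->'a', 2->'r', 3->'s', 4->'e'), giving 'parse'.

'parse'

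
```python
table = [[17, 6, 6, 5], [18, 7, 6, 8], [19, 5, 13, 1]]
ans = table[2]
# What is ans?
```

table has 3 rows. Row 2 is [19, 5, 13, 1].

[19, 5, 13, 1]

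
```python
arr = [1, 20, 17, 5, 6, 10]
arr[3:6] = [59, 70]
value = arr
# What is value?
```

arr starts as [1, 20, 17, 5, 6, 10] (length 6). The slice arr[3:6] covers indices [3, 4, 5] with values [5, 6, 10]. Replacing that slice with [59, 70] (different length) produces [1, 20, 17, 59, 70].

[1, 20, 17, 59, 70]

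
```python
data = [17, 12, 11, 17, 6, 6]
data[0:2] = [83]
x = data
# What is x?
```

data starts as [17, 12, 11, 17, 6, 6] (length 6). The slice data[0:2] covers indices [0, 1] with values [17, 12]. Replacing that slice with [83] (different length) produces [83, 11, 17, 6, 6].

[83, 11, 17, 6, 6]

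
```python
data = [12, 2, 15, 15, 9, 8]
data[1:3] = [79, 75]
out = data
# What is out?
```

data starts as [12, 2, 15, 15, 9, 8] (length 6). The slice data[1:3] covers indices [1, 2] with values [2, 15]. Replacing that slice with [79, 75] (same length) produces [12, 79, 75, 15, 9, 8].

[12, 79, 75, 15, 9, 8]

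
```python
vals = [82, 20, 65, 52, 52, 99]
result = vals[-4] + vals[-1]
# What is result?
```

vals has length 6. Negative index -4 maps to positive index 6 + (-4) = 2. vals[2] = 65.
vals has length 6. Negative index -1 maps to positive index 6 + (-1) = 5. vals[5] = 99.
Sum: 65 + 99 = 164.

164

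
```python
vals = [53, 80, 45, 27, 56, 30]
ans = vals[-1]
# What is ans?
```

vals has length 6. Negative index -1 maps to positive index 6 + (-1) = 5. vals[5] = 30.

30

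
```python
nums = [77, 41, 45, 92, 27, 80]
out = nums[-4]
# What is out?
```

nums has length 6. Negative index -4 maps to positive index 6 + (-4) = 2. nums[2] = 45.

45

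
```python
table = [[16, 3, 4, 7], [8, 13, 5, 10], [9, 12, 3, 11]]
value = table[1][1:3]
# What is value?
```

table[1] = [8, 13, 5, 10]. table[1] has length 4. The slice table[1][1:3] selects indices [1, 2] (1->13, 2->5), giving [13, 5].

[13, 5]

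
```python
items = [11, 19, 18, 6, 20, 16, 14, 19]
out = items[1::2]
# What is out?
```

items has length 8. The slice items[1::2] selects indices [1, 3, 5, 7] (1->19, 3->6, 5->16, 7->19), giving [19, 6, 16, 19].

[19, 6, 16, 19]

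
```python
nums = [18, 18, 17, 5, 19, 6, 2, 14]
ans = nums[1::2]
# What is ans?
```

nums has length 8. The slice nums[1::2] selects indices [1, 3, 5, 7] (1->18, 3->5, 5->6, 7->14), giving [18, 5, 6, 14].

[18, 5, 6, 14]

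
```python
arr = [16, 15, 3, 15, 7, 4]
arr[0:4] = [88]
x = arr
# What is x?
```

arr starts as [16, 15, 3, 15, 7, 4] (length 6). The slice arr[0:4] covers indices [0, 1, 2, 3] with values [16, 15, 3, 15]. Replacing that slice with [88] (different length) produces [88, 7, 4].

[88, 7, 4]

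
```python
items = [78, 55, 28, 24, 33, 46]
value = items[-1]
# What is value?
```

items has length 6. Negative index -1 maps to positive index 6 + (-1) = 5. items[5] = 46.

46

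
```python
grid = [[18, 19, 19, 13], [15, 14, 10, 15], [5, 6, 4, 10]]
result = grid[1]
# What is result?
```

grid has 3 rows. Row 1 is [15, 14, 10, 15].

[15, 14, 10, 15]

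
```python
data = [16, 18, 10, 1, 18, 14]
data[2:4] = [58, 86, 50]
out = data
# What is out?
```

data starts as [16, 18, 10, 1, 18, 14] (length 6). The slice data[2:4] covers indices [2, 3] with values [10, 1]. Replacing that slice with [58, 86, 50] (different length) produces [16, 18, 58, 86, 50, 18, 14].

[16, 18, 58, 86, 50, 18, 14]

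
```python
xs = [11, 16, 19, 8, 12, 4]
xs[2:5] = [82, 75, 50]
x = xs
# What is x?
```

xs starts as [11, 16, 19, 8, 12, 4] (length 6). The slice xs[2:5] covers indices [2, 3, 4] with values [19, 8, 12]. Replacing that slice with [82, 75, 50] (same length) produces [11, 16, 82, 75, 50, 4].

[11, 16, 82, 75, 50, 4]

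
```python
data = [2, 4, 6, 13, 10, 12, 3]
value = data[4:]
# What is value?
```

data has length 7. The slice data[4:] selects indices [4, 5, 6] (4->10, 5->12, 6->3), giving [10, 12, 3].

[10, 12, 3]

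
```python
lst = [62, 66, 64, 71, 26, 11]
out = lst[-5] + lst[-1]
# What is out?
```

lst has length 6. Negative index -5 maps to positive index 6 + (-5) = 1. lst[1] = 66.
lst has length 6. Negative index -1 maps to positive index 6 + (-1) = 5. lst[5] = 11.
Sum: 66 + 11 = 77.

77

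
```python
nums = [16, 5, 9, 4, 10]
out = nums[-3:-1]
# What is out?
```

nums has length 5. The slice nums[-3:-1] selects indices [2, 3] (2->9, 3->4), giving [9, 4].

[9, 4]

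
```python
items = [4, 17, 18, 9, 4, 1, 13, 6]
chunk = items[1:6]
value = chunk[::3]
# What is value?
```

items has length 8. The slice items[1:6] selects indices [1, 2, 3, 4, 5] (1->17, 2->18, 3->9, 4->4, 5->1), giving [17, 18, 9, 4, 1]. So chunk = [17, 18, 9, 4, 1]. chunk has length 5. The slice chunk[::3] selects indices [0, 3] (0->17, 3->4), giving [17, 4].

[17, 4]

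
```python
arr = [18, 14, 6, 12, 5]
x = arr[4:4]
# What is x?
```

arr has length 5. The slice arr[4:4] resolves to an empty index range, so the result is [].

[]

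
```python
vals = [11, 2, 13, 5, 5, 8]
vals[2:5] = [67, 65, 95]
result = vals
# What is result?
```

vals starts as [11, 2, 13, 5, 5, 8] (length 6). The slice vals[2:5] covers indices [2, 3, 4] with values [13, 5, 5]. Replacing that slice with [67, 65, 95] (same length) produces [11, 2, 67, 65, 95, 8].

[11, 2, 67, 65, 95, 8]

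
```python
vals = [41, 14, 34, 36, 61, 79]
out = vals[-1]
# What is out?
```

vals has length 6. Negative index -1 maps to positive index 6 + (-1) = 5. vals[5] = 79.

79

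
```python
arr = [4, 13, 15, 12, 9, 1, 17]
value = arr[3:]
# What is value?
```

arr has length 7. The slice arr[3:] selects indices [3, 4, 5, 6] (3->12, 4->9, 5->1, 6->17), giving [12, 9, 1, 17].

[12, 9, 1, 17]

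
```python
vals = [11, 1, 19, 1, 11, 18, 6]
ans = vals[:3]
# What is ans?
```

vals has length 7. The slice vals[:3] selects indices [0, 1, 2] (0->11, 1->1, 2->19), giving [11, 1, 19].

[11, 1, 19]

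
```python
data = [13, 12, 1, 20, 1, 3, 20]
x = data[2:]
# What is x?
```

data has length 7. The slice data[2:] selects indices [2, 3, 4, 5, 6] (2->1, 3->20, 4->1, 5->3, 6->20), giving [1, 20, 1, 3, 20].

[1, 20, 1, 3, 20]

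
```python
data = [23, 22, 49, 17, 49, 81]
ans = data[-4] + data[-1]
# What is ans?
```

data has length 6. Negative index -4 maps to positive index 6 + (-4) = 2. data[2] = 49.
data has length 6. Negative index -1 maps to positive index 6 + (-1) = 5. data[5] = 81.
Sum: 49 + 81 = 130.

130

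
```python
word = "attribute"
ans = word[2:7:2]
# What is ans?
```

word has length 9. The slice word[2:7:2] selects indices [2, 4, 6] (2->'t', 4->'i', 6->'u'), giving 'tiu'.

'tiu'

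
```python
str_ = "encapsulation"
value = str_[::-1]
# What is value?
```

str_ has length 13. The slice str_[::-1] selects indices [12, 11, 10, 9, 8, 7, 6, 5, 4, 3, 2, 1, 0] (12->'n', 11->'o', 10->'i', 9->'t', 8->'a', 7->'l', 6->'u', 5->'s', 4->'p', 3->'a', 2->'c', 1->'n', 0->'e'), giving 'noitaluspacne'.

'noitaluspacne'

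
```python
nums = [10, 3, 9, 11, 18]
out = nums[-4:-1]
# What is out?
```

nums has length 5. The slice nums[-4:-1] selects indices [1, 2, 3] (1->3, 2->9, 3->11), giving [3, 9, 11].

[3, 9, 11]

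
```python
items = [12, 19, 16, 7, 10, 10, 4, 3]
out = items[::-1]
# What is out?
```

items has length 8. The slice items[::-1] selects indices [7, 6, 5, 4, 3, 2, 1, 0] (7->3, 6->4, 5->10, 4->10, 3->7, 2->16, 1->19, 0->12), giving [3, 4, 10, 10, 7, 16, 19, 12].

[3, 4, 10, 10, 7, 16, 19, 12]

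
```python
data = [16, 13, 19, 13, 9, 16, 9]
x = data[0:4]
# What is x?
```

data has length 7. The slice data[0:4] selects indices [0, 1, 2, 3] (0->16, 1->13, 2->19, 3->13), giving [16, 13, 19, 13].

[16, 13, 19, 13]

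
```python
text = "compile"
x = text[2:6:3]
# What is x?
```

text has length 7. The slice text[2:6:3] selects indices [2, 5] (2->'m', 5->'l'), giving 'ml'.

'ml'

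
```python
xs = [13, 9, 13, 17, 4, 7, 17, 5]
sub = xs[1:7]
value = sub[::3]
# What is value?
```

xs has length 8. The slice xs[1:7] selects indices [1, 2, 3, 4, 5, 6] (1->9, 2->13, 3->17, 4->4, 5->7, 6->17), giving [9, 13, 17, 4, 7, 17]. So sub = [9, 13, 17, 4, 7, 17]. sub has length 6. The slice sub[::3] selects indices [0, 3] (0->9, 3->4), giving [9, 4].

[9, 4]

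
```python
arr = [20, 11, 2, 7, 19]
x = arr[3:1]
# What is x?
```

arr has length 5. The slice arr[3:1] resolves to an empty index range, so the result is [].

[]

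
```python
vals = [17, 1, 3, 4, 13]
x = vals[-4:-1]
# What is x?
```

vals has length 5. The slice vals[-4:-1] selects indices [1, 2, 3] (1->1, 2->3, 3->4), giving [1, 3, 4].

[1, 3, 4]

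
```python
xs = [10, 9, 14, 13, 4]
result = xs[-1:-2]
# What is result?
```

xs has length 5. The slice xs[-1:-2] resolves to an empty index range, so the result is [].

[]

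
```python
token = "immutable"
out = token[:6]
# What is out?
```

token has length 9. The slice token[:6] selects indices [0, 1, 2, 3, 4, 5] (0->'i', 1->'m', 2->'m', 3->'u', 4->'t', 5->'a'), giving 'immuta'.

'immuta'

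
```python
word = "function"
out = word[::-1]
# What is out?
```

word has length 8. The slice word[::-1] selects indices [7, 6, 5, 4, 3, 2, 1, 0] (7->'n', 6->'o', 5->'i', 4->'t', 3->'c', 2->'n', 1->'u', 0->'f'), giving 'noitcnuf'.

'noitcnuf'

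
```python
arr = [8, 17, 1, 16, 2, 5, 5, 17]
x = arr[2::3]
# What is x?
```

arr has length 8. The slice arr[2::3] selects indices [2, 5] (2->1, 5->5), giving [1, 5].

[1, 5]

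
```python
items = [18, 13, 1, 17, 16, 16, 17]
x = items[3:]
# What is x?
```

items has length 7. The slice items[3:] selects indices [3, 4, 5, 6] (3->17, 4->16, 5->16, 6->17), giving [17, 16, 16, 17].

[17, 16, 16, 17]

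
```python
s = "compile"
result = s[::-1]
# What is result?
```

s has length 7. The slice s[::-1] selects indices [6, 5, 4, 3, 2, 1, 0] (6->'e', 5->'l', 4->'i', 3->'p', 2->'m', 1->'o', 0->'c'), giving 'elipmoc'.

'elipmoc'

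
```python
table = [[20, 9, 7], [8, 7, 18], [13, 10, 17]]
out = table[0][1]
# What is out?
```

table[0] = [20, 9, 7]. Taking column 1 of that row yields 9.

9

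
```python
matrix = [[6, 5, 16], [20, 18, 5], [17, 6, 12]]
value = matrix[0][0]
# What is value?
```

matrix[0] = [6, 5, 16]. Taking column 0 of that row yields 6.

6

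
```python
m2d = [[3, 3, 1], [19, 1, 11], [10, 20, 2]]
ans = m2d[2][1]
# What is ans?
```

m2d[2] = [10, 20, 2]. Taking column 1 of that row yields 20.

20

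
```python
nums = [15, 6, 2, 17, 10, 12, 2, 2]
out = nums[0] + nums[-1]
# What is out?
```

nums has length 8. nums[0] = 15.
nums has length 8. Negative index -1 maps to positive index 8 + (-1) = 7. nums[7] = 2.
Sum: 15 + 2 = 17.

17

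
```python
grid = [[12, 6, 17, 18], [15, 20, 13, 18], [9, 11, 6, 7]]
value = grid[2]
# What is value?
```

grid has 3 rows. Row 2 is [9, 11, 6, 7].

[9, 11, 6, 7]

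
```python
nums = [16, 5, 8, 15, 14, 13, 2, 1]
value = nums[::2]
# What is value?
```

nums has length 8. The slice nums[::2] selects indices [0, 2, 4, 6] (0->16, 2->8, 4->14, 6->2), giving [16, 8, 14, 2].

[16, 8, 14, 2]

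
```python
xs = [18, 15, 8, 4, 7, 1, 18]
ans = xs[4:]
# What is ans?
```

xs has length 7. The slice xs[4:] selects indices [4, 5, 6] (4->7, 5->1, 6->18), giving [7, 1, 18].

[7, 1, 18]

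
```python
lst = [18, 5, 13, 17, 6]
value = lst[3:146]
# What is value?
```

lst has length 5. The slice lst[3:146] selects indices [3, 4] (3->17, 4->6), giving [17, 6].

[17, 6]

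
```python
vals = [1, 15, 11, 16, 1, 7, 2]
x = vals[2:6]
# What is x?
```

vals has length 7. The slice vals[2:6] selects indices [2, 3, 4, 5] (2->11, 3->16, 4->1, 5->7), giving [11, 16, 1, 7].

[11, 16, 1, 7]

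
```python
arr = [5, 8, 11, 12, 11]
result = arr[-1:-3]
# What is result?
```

arr has length 5. The slice arr[-1:-3] resolves to an empty index range, so the result is [].

[]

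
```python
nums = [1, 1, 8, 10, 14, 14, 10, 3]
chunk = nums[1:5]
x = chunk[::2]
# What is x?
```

nums has length 8. The slice nums[1:5] selects indices [1, 2, 3, 4] (1->1, 2->8, 3->10, 4->14), giving [1, 8, 10, 14]. So chunk = [1, 8, 10, 14]. chunk has length 4. The slice chunk[::2] selects indices [0, 2] (0->1, 2->10), giving [1, 10].

[1, 10]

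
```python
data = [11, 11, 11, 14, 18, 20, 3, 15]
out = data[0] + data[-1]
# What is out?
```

data has length 8. data[0] = 11.
data has length 8. Negative index -1 maps to positive index 8 + (-1) = 7. data[7] = 15.
Sum: 11 + 15 = 26.

26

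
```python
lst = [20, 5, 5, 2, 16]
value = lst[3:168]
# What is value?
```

lst has length 5. The slice lst[3:168] selects indices [3, 4] (3->2, 4->16), giving [2, 16].

[2, 16]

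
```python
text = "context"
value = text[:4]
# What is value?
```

text has length 7. The slice text[:4] selects indices [0, 1, 2, 3] (0->'c', 1->'o', 2->'n', 3->'t'), giving 'cont'.

'cont'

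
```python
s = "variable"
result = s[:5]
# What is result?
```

s has length 8. The slice s[:5] selects indices [0, 1, 2, 3, 4] (0->'v', 1->'a', 2->'r', 3->'i', 4->'a'), giving 'varia'.

'varia'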